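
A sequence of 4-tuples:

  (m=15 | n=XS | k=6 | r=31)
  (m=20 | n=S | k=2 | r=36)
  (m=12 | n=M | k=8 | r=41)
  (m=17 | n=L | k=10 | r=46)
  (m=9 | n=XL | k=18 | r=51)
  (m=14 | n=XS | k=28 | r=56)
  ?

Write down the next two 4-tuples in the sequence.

(m=6 | n=S | k=46 | r=61), (m=11 | n=M | k=74 | r=66)

For the m, alternating steps +5, −8, +5, −8, …: 15, 20, 12, 17, 9, 14 → 6 → 11.
N — repeats XS → S → M → L → XL: XS, S, M, L, XL, XS → S → M.
For the k, each term is the sum of the two before it: 6, 2, 8, 10, 18, 28 → 46 → 74.
R: 31, 36, 41, 46, 51, 56 → 61 → 66 (+5 each step).
So the next two 4-tuples are (m=6 | n=S | k=46 | r=61) and (m=11 | n=M | k=74 | r=66).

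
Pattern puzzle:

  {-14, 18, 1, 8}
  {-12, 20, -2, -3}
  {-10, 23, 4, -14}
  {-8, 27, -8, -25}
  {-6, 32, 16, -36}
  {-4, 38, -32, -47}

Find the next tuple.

{-2, 45, 64, -58}

First part goes -14, -12, -10, -8, -6, -4 → -2 (+2 each step).
For the second part, differences are 2, 3, 4, … (increasing by 1 each time): 18, 20, 23, 27, 32, 38 → 45.
For the third part, ×(-2) each step: 1, -2, 4, -8, 16, -32 → 64.
Fourth part — −11 each step: 8, -3, -14, -25, -36, -47 → -58.
Combining the parts gives {-2, 45, 64, -58}.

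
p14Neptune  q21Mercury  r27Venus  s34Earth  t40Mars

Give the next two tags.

u47Jupiter, v53Saturn

For the letter, letters move forward 1 place in the alphabet: p, q, r, s, t → u → v.
For the second component, alternating steps +7, +6, +7, +6, …: 14, 21, 27, 34, 40 → 47 → 53.
Planet — runs through the planets Mercury→Neptune: Neptune, Mercury, Venus, Earth, Mars → Jupiter → Saturn.
Putting the parts together: u47Jupiter and then v53Saturn.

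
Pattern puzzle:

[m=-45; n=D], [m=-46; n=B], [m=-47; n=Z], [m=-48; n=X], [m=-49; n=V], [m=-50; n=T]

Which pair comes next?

[m=-51; n=R]

M: −1 each step, so -45, -46, -47, -48, -49, -50 → -51.
N: letters move back 2 places in the alphabet, wrapping A→Z, so D, B, Z, X, V, T → R.
Combining the parts gives [m=-51; n=R].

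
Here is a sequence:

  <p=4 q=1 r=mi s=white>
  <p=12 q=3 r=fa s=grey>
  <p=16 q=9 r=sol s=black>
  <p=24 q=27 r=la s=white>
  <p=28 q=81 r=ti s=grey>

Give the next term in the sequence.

<p=36 q=243 r=do s=black>

P — alternating steps +8, +4, +8, +4, …: 4, 12, 16, 24, 28 → 36.
Q: 1, 3, 9, 27, 81 → 243 (×3 each step).
R — runs through the solfège scale do→ti: mi, fa, sol, la, ti → do.
S: repeats white → grey → black; white, grey, black, white, grey → black.
Putting it together: <p=36 q=243 r=do s=black>.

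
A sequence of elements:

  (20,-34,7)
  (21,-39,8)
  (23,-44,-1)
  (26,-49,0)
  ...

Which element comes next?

(30,-54,-9)

First coordinate — differences are 1, 2, 3, … (increasing by 1 each time): 20, 21, 23, 26 → 30.
Second coordinate: −5 each step; -34, -39, -44, -49 → -54.
For the third coordinate, alternating steps +1, −9, +1, −9, …: 7, 8, -1, 0 → -9.
Combining the parts gives (30,-54,-9).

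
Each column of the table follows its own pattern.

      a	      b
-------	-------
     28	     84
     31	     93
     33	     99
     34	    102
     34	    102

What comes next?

33  99

Column a goes 28, 31, 33, 34, 34 → 33 (differences are 3, 2, 1, … (decreasing by 1 each time)).
Column b — always 3 × the column a: 84, 93, 99, 102, 102 → 99.
Combining the parts gives 33  99.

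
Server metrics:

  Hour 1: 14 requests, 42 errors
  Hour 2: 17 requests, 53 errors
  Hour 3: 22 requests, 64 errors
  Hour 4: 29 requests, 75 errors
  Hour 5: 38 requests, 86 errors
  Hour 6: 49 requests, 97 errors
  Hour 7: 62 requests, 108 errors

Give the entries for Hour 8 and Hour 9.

77 requests, 119 errors; 94 requests, 130 errors

Requests: differences are 3, 5, 7, … (increasing by 2 each time); 14, 17, 22, 29, 38, 49, 62 → 77 → 94.
Errors: 42, 53, 64, 75, 86, 97, 108 → 119 → 130 (+11 each step).
Putting the parts together: 77 requests, 119 errors and then 94 requests, 130 errors.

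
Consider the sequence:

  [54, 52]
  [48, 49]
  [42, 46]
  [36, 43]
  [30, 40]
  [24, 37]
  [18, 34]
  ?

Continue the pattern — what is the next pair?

[12, 31]

First entry: 54, 48, 42, 36, 30, 24, 18 → 12 (−6 each step).
For the second entry, −3 each step: 52, 49, 46, 43, 40, 37, 34 → 31.
So the next pair is [12, 31].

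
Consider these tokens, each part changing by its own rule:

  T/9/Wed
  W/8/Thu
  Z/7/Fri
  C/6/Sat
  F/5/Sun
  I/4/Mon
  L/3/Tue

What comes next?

For the letter, letters move forward 3 places in the alphabet, wrapping Z→A: T, W, Z, C, F, I, L → O.
Second component: 9, 8, 7, 6, 5, 4, 3 → 2 (−1 each step).
Day: Wed, Thu, Fri, Sat, Sun, Mon, Tue → Wed (runs through the weekdays Mon→Sun).
Putting it together: O/2/Wed.

O/2/Wed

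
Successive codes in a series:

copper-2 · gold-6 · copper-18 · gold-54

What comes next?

Metal: copper, gold, copper, gold → copper (alternates copper ↔ gold).
Second component: ×3 each step, so 2, 6, 18, 54 → 162.
So the next code is copper-162.

copper-162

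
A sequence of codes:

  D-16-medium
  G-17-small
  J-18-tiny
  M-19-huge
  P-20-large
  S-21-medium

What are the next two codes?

For the letter, letters move forward 3 places in the alphabet: D, G, J, M, P, S → V → Y.
Second component — +1 each step: 16, 17, 18, 19, 20, 21 → 22 → 23.
Size: repeats medium → small → tiny → huge → large, so medium, small, tiny, huge, large, medium → small → tiny.
Putting the parts together: V-22-small and then Y-23-tiny.

V-22-small then Y-23-tiny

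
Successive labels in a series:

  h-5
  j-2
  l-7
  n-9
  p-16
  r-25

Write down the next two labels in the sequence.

Letter: h, j, l, n, p, r → t → v (letters move forward 2 places in the alphabet).
Second component: each term is the sum of the two before it; 5, 2, 7, 9, 16, 25 → 41 → 66.
So the next two labels are t-41 and v-66.

t-41 then v-66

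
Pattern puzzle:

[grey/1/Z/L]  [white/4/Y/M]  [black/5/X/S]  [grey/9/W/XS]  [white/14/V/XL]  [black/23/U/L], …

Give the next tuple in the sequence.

Shade: repeats grey → white → black; grey, white, black, grey, white, black → grey.
For the second entry, each term is the sum of the two before it: 1, 4, 5, 9, 14, 23 → 37.
Letter — letters move back 1 place in the alphabet: Z, Y, X, W, V, U → T.
For the size, repeats L → M → S → XS → XL: L, M, S, XS, XL, L → M.
So the next tuple is [grey/37/T/M].

[grey/37/T/M]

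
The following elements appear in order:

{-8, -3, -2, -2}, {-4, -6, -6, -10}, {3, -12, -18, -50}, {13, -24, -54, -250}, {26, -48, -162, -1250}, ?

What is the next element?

{42, -96, -486, -6250}

First entry: differences are 4, 7, 10, … (increasing by 3 each time), so -8, -4, 3, 13, 26 → 42.
Second entry — ×2 each step: -3, -6, -12, -24, -48 → -96.
Third entry — ×3 each step: -2, -6, -18, -54, -162 → -486.
Fourth entry — ×5 each step: -2, -10, -50, -250, -1250 → -6250.
So the next element is {42, -96, -486, -6250}.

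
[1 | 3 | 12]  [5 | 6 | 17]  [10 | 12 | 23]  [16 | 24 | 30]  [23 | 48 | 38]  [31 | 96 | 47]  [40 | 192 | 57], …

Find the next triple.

[50 | 384 | 68]

First component goes 1, 5, 10, 16, 23, 31, 40 → 50 (differences are 4, 5, 6, … (increasing by 1 each time)).
Second component goes 3, 6, 12, 24, 48, 96, 192 → 384 (×2 each step).
Third component: differences are 5, 6, 7, … (increasing by 1 each time), so 12, 17, 23, 30, 38, 47, 57 → 68.
So the next triple is [50 | 384 | 68].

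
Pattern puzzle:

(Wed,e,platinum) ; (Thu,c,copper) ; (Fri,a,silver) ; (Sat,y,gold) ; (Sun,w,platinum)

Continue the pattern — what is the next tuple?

Day: Wed, Thu, Fri, Sat, Sun → Mon (runs through the weekdays Mon→Sun).
Letter: letters move back 2 places in the alphabet, wrapping A→Z, so e, c, a, y, w → u.
Metal: repeats platinum → copper → silver → gold, so platinum, copper, silver, gold, platinum → copper.
So the next tuple is (Mon,u,copper).

(Mon,u,copper)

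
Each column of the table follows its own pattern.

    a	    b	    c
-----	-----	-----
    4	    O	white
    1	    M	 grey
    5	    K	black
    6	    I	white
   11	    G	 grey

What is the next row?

17  E  black

Column a: each term is the sum of the two before it; 4, 1, 5, 6, 11 → 17.
Column b goes O, M, K, I, G → E (letters move back 2 places in the alphabet).
Column c — repeats white → grey → black: white, grey, black, white, grey → black.
Combining the parts gives 17  E  black.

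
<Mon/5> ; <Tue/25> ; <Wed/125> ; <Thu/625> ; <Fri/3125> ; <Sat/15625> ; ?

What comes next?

Day: Mon, Tue, Wed, Thu, Fri, Sat → Sun (runs through the weekdays Mon→Sun).
Second entry: 5, 25, 125, 625, 3125, 15625 → 78125 (×5 each step).
Combining the parts gives <Sun/78125>.

<Sun/78125>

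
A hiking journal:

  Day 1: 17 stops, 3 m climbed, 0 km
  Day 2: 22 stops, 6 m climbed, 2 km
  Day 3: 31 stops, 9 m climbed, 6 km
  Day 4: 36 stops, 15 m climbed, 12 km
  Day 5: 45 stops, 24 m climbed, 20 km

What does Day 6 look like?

50 stops, 39 m climbed, 30 km

Stops: 17, 22, 31, 36, 45 → 50 (alternating steps +5, +9, +5, +9, …).
M climbed: each term is the sum of the two before it; 3, 6, 9, 15, 24 → 39.
Km: differences are 2, 4, 6, … (increasing by 2 each time), so 0, 2, 6, 12, 20 → 30.
Putting it together: 50 stops, 39 m climbed, 30 km.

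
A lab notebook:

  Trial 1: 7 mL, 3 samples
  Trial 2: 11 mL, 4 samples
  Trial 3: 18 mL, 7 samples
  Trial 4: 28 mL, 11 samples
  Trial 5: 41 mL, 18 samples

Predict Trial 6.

57 mL, 29 samples

For the mL, differences are 4, 7, 10, … (increasing by 3 each time): 7, 11, 18, 28, 41 → 57.
For the samples, each term is the sum of the two before it: 3, 4, 7, 11, 18 → 29.
Combining the parts gives 57 mL, 29 samples.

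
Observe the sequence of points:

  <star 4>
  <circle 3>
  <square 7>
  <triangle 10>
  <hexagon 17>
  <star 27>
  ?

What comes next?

<circle 44>

Shape goes star, circle, square, triangle, hexagon, star → circle (repeats star → circle → square → triangle → hexagon).
Second part goes 4, 3, 7, 10, 17, 27 → 44 (each term is the sum of the two before it).
Putting it together: <circle 44>.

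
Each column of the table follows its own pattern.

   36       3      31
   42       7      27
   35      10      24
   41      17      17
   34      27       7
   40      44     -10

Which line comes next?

For the first component, alternating steps +6, −7, +6, −7, …: 36, 42, 35, 41, 34, 40 → 33.
Second component goes 3, 7, 10, 17, 27, 44 → 71 (each term is the sum of the two before it).
Third component: together with the second component always sums to 34, so 31, 27, 24, 17, 7, -10 → -37.
Putting it together: 33  71  -37.

33  71  -37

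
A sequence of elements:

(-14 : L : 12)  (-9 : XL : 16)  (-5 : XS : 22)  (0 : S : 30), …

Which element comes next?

First value goes -14, -9, -5, 0 → 4 (alternating steps +5, +4, +5, +4, …).
Size: L, XL, XS, S → M (runs through clothing sizes XS→XL).
For the third value, differences are 4, 6, 8, … (increasing by 2 each time): 12, 16, 22, 30 → 40.
Putting it together: (4 : M : 40).

(4 : M : 40)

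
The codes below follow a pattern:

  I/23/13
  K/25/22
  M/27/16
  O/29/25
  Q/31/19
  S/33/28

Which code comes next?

U/35/22

Letter — letters move forward 2 places in the alphabet: I, K, M, O, Q, S → U.
Second component: +2 each step, so 23, 25, 27, 29, 31, 33 → 35.
Third component — alternating steps +9, −6, +9, −6, …: 13, 22, 16, 25, 19, 28 → 22.
Combining the parts gives U/35/22.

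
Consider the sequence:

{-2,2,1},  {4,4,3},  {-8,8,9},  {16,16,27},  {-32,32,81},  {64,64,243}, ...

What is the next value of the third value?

729

For the third value, ×3 each step: 1, 3, 9, 27, 81, 243 → 729.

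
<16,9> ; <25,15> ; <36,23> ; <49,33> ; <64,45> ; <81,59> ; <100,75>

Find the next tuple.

<121,93>

For the first component, perfect squares: 4², 5², 6², …: 16, 25, 36, 49, 64, 81, 100 → 121.
Second component — differences are 6, 8, 10, … (increasing by 2 each time): 9, 15, 23, 33, 45, 59, 75 → 93.
Combining the parts gives <121,93>.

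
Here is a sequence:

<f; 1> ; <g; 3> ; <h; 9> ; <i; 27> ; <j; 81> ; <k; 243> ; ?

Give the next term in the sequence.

Letter: letters move forward 1 place in the alphabet, so f, g, h, i, j, k → l.
Second coordinate goes 1, 3, 9, 27, 81, 243 → 729 (×3 each step).
Putting it together: <l; 729>.

<l; 729>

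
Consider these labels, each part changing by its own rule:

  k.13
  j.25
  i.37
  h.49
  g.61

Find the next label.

f.73

For the letter, letters move back 1 place in the alphabet: k, j, i, h, g → f.
Second component — +12 each step: 13, 25, 37, 49, 61 → 73.
Combining the parts gives f.73.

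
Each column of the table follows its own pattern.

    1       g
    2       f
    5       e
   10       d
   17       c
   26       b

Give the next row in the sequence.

37  a

First component: differences are 1, 3, 5, … (increasing by 2 each time); 1, 2, 5, 10, 17, 26 → 37.
Letter: g, f, e, d, c, b → a (letters move back 1 place in the alphabet).
Combining the parts gives 37  a.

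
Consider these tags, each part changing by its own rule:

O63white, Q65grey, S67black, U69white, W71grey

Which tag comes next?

Letter: O, Q, S, U, W → Y (letters move forward 2 places in the alphabet).
Second component: 63, 65, 67, 69, 71 → 73 (+2 each step).
Shade goes white, grey, black, white, grey → black (repeats white → grey → black).
So the next tag is Y73black.

Y73black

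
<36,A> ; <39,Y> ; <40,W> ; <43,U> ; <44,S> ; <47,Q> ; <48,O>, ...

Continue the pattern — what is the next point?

<51,M>

For the first value, alternating steps +3, +1, +3, +1, …: 36, 39, 40, 43, 44, 47, 48 → 51.
Letter: A, Y, W, U, S, Q, O → M (letters move back 2 places in the alphabet, wrapping A→Z).
So the next point is <51,M>.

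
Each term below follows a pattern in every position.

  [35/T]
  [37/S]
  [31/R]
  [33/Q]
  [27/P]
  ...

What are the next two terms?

First slot: alternating steps +2, −6, +2, −6, …; 35, 37, 31, 33, 27 → 29 → 23.
Letter goes T, S, R, Q, P → O → N (letters move back 1 place in the alphabet).
Putting the parts together: [29/O] and then [23/N].

[29/O], [23/N]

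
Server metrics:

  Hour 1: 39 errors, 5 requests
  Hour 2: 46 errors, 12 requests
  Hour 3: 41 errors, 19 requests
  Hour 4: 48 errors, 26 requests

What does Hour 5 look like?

43 errors, 33 requests

Errors: 39, 46, 41, 48 → 43 (alternating steps +7, −5, +7, −5, …).
Requests: +7 each step, so 5, 12, 19, 26 → 33.
Putting it together: 43 errors, 33 requests.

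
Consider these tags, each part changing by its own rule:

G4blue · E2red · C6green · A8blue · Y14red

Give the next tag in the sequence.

W22green

Letter: letters move back 2 places in the alphabet, wrapping A→Z; G, E, C, A, Y → W.
For the second component, each term is the sum of the two before it: 4, 2, 6, 8, 14 → 22.
Colour — repeats blue → red → green: blue, red, green, blue, red → green.
So the next tag is W22green.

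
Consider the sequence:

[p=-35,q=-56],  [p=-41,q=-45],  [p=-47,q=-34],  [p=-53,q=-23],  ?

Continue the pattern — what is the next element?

[p=-59,q=-12]

For the p, −6 each step: -35, -41, -47, -53 → -59.
Q: -56, -45, -34, -23 → -12 (+11 each step).
Combining the parts gives [p=-59,q=-12].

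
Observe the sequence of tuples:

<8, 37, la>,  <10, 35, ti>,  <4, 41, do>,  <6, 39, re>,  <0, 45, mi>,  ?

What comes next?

First entry goes 8, 10, 4, 6, 0 → 2 (alternating steps +2, −6, +2, −6, …).
For the second entry, together with the first entry always sums to 45: 37, 35, 41, 39, 45 → 43.
Note: runs through the solfège scale do→ti; la, ti, do, re, mi → fa.
Putting it together: <2, 43, fa>.

<2, 43, fa>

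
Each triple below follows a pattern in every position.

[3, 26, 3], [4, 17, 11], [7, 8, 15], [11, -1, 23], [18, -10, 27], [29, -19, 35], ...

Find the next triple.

First slot goes 3, 4, 7, 11, 18, 29 → 47 (each term is the sum of the two before it).
Second slot: 26, 17, 8, -1, -10, -19 → -28 (−9 each step).
Third slot: alternating steps +8, +4, +8, +4, …; 3, 11, 15, 23, 27, 35 → 39.
Combining the parts gives [47, -28, 39].

[47, -28, 39]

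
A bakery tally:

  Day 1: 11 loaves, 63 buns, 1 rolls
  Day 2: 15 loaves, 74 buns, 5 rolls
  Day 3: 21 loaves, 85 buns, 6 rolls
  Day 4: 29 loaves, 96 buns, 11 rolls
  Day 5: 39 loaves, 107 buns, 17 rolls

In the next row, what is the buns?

118

Loaves: differences are 4, 6, 8, … (increasing by 2 each time), so 11, 15, 21, 29, 39 → 51.
Buns: +11 each step; 63, 74, 85, 96, 107 → 118.
Rolls: each term is the sum of the two before it; 1, 5, 6, 11, 17 → 28.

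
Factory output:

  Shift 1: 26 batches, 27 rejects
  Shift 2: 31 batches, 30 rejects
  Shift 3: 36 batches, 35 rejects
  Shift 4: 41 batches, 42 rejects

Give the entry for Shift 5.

Batches: +5 each step, so 26, 31, 36, 41 → 46.
Rejects: 27, 30, 35, 42 → 51 (differences are 3, 5, 7, … (increasing by 2 each time)).
Putting it together: 46 batches, 51 rejects.

46 batches, 51 rejects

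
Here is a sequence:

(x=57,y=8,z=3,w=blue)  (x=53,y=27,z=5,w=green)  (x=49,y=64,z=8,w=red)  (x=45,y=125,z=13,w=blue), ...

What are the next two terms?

(x=41,y=216,z=21,w=green), (x=37,y=343,z=34,w=red)

X — −4 each step: 57, 53, 49, 45 → 41 → 37.
Y: perfect cubes: 2³, 3³, 4³, …, so 8, 27, 64, 125 → 216 → 343.
Z — each term is the sum of the two before it: 3, 5, 8, 13 → 21 → 34.
For the w, repeats blue → green → red: blue, green, red, blue → green → red.
Putting the parts together: (x=41,y=216,z=21,w=green) and then (x=37,y=343,z=34,w=red).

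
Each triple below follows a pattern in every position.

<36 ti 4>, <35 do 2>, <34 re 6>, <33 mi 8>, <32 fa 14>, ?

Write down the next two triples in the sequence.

<31 sol 22>, <30 la 36>

For the first slot, −1 each step: 36, 35, 34, 33, 32 → 31 → 30.
Note — runs through the solfège scale do→ti: ti, do, re, mi, fa → sol → la.
Third slot goes 4, 2, 6, 8, 14 → 22 → 36 (each term is the sum of the two before it).
So the next two triples are <31 sol 22> and <30 la 36>.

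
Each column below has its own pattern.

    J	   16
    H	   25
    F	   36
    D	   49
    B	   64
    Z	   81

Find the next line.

Letter: letters move back 2 places in the alphabet, wrapping A→Z; J, H, F, D, B, Z → X.
Second component: 16, 25, 36, 49, 64, 81 → 100 (perfect squares: 4², 5², 6², …).
Combining the parts gives X  100.

X  100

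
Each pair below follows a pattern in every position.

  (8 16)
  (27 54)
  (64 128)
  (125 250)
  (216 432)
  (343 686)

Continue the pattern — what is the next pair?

(512 1024)

First entry: perfect cubes: 2³, 3³, 4³, …; 8, 27, 64, 125, 216, 343 → 512.
Second entry — always 2 × the first entry: 16, 54, 128, 250, 432, 686 → 1024.
So the next pair is (512 1024).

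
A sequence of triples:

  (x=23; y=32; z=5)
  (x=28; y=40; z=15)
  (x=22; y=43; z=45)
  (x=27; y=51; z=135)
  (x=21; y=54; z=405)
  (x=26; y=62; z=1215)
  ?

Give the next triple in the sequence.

X goes 23, 28, 22, 27, 21, 26 → 20 (alternating steps +5, −6, +5, −6, …).
Y: 32, 40, 43, 51, 54, 62 → 65 (alternating steps +8, +3, +8, +3, …).
Z — ×3 each step: 5, 15, 45, 135, 405, 1215 → 3645.
So the next triple is (x=20; y=65; z=3645).

(x=20; y=65; z=3645)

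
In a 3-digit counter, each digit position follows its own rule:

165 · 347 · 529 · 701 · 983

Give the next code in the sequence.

165

First digit: +2 each step, mod 10; 1, 3, 5, 7, 9 → 1.
Second digit: −2 each step, mod 10, so 6, 4, 2, 0, 8 → 6.
For the third digit, +2 each step, mod 10: 5, 7, 9, 1, 3 → 5.
Putting it together: 165.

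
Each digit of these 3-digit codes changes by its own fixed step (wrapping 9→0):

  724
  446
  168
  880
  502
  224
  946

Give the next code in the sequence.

668

First digit: −3 each step, mod 10; 7, 4, 1, 8, 5, 2, 9 → 6.
Second digit: 2, 4, 6, 8, 0, 2, 4 → 6 (+2 each step, mod 10).
Third digit: +2 each step, mod 10; 4, 6, 8, 0, 2, 4, 6 → 8.
So the next code is 668.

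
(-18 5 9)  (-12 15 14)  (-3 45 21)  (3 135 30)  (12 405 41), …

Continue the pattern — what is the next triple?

(18 1215 54)

First component: alternating steps +6, +9, +6, +9, …; -18, -12, -3, 3, 12 → 18.
Second component: 5, 15, 45, 135, 405 → 1215 (×3 each step).
Third component: differences are 5, 7, 9, … (increasing by 2 each time); 9, 14, 21, 30, 41 → 54.
So the next triple is (18 1215 54).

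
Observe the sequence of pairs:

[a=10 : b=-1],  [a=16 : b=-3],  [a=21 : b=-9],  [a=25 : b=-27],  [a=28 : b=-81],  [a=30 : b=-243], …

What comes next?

[a=31 : b=-729]

A: differences are 6, 5, 4, … (decreasing by 1 each time); 10, 16, 21, 25, 28, 30 → 31.
B — ×3 each step: -1, -3, -9, -27, -81, -243 → -729.
Combining the parts gives [a=31 : b=-729].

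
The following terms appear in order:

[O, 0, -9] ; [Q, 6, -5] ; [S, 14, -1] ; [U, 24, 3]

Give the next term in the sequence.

[W, 36, 7]

Letter: letters move forward 2 places in the alphabet; O, Q, S, U → W.
Second component: differences are 6, 8, 10, … (increasing by 2 each time); 0, 6, 14, 24 → 36.
For the third component, +4 each step: -9, -5, -1, 3 → 7.
So the next term is [W, 36, 7].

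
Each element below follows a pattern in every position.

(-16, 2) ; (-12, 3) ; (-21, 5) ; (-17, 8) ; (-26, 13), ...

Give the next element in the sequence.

(-22, 21)

First coordinate: alternating steps +4, −9, +4, −9, …; -16, -12, -21, -17, -26 → -22.
Second coordinate: each term is the sum of the two before it, so 2, 3, 5, 8, 13 → 21.
So the next element is (-22, 21).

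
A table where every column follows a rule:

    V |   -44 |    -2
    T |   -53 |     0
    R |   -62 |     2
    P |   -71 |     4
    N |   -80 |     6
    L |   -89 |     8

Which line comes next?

J  -98  10

Letter: letters move back 2 places in the alphabet; V, T, R, P, N, L → J.
Second component: −9 each step, so -44, -53, -62, -71, -80, -89 → -98.
For the third component, +2 each step: -2, 0, 2, 4, 6, 8 → 10.
So the next line is J  -98  10.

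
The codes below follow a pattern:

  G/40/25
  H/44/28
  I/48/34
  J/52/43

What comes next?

K/56/55

Letter: G, H, I, J → K (letters move forward 1 place in the alphabet).
Second component: 40, 44, 48, 52 → 56 (+4 each step).
Third component: differences are 3, 6, 9, … (increasing by 3 each time); 25, 28, 34, 43 → 55.
Putting it together: K/56/55.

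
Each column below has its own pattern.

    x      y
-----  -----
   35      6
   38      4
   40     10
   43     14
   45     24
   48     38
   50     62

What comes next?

53  100

Column x: 35, 38, 40, 43, 45, 48, 50 → 53 (alternating steps +3, +2, +3, +2, …).
Column y: 6, 4, 10, 14, 24, 38, 62 → 100 (each term is the sum of the two before it).
Combining the parts gives 53  100.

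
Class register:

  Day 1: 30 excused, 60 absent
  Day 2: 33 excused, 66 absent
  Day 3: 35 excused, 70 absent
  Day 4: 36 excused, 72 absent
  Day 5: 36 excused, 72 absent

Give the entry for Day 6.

35 excused, 70 absent

For the excused, differences are 3, 2, 1, … (decreasing by 1 each time): 30, 33, 35, 36, 36 → 35.
Absent: always 2 × the excused, so 60, 66, 70, 72, 72 → 70.
Putting it together: 35 excused, 70 absent.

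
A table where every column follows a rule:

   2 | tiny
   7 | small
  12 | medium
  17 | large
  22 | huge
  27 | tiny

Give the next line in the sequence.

First component: +5 each step, so 2, 7, 12, 17, 22, 27 → 32.
Size: tiny, small, medium, large, huge, tiny → small (repeats tiny → small → medium → large → huge).
Combining the parts gives 32  small.

32  small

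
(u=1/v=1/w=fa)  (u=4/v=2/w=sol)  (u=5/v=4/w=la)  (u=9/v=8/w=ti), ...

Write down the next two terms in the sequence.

U: each term is the sum of the two before it; 1, 4, 5, 9 → 14 → 23.
V — ×2 each step: 1, 2, 4, 8 → 16 → 32.
For the w, runs through the solfège scale do→ti: fa, sol, la, ti → do → re.
Putting the parts together: (u=14/v=16/w=do) and then (u=23/v=32/w=re).

(u=14/v=16/w=do), (u=23/v=32/w=re)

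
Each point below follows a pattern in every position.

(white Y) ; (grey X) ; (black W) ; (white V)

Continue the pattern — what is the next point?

(grey U)

Shade: repeats white → grey → black, so white, grey, black, white → grey.
Letter — letters move back 1 place in the alphabet: Y, X, W, V → U.
So the next point is (grey U).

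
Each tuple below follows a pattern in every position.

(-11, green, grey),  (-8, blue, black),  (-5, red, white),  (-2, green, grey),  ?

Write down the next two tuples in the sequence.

First component: -11, -8, -5, -2 → 1 → 4 (+3 each step).
Colour: repeats green → blue → red; green, blue, red, green → blue → red.
Shade goes grey, black, white, grey → black → white (repeats grey → black → white).
Putting the parts together: (1, blue, black) and then (4, red, white).

(1, blue, black), (4, red, white)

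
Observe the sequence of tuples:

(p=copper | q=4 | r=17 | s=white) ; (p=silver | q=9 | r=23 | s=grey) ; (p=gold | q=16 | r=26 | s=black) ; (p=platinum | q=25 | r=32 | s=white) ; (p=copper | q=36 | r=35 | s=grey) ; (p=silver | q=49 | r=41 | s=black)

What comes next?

For the p, repeats copper → silver → gold → platinum: copper, silver, gold, platinum, copper, silver → gold.
Q — perfect squares: 2², 3², 4², …: 4, 9, 16, 25, 36, 49 → 64.
R goes 17, 23, 26, 32, 35, 41 → 44 (alternating steps +6, +3, +6, +3, …).
S: white, grey, black, white, grey, black → white (repeats white → grey → black).
So the next tuple is (p=gold | q=64 | r=44 | s=white).

(p=gold | q=64 | r=44 | s=white)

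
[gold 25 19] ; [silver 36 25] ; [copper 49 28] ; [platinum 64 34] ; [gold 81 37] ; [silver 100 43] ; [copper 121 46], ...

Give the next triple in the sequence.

Metal: repeats gold → silver → copper → platinum; gold, silver, copper, platinum, gold, silver, copper → platinum.
Second component — perfect squares: 5², 6², 7², …: 25, 36, 49, 64, 81, 100, 121 → 144.
Third component: alternating steps +6, +3, +6, +3, …, so 19, 25, 28, 34, 37, 43, 46 → 52.
So the next triple is [platinum 144 52].

[platinum 144 52]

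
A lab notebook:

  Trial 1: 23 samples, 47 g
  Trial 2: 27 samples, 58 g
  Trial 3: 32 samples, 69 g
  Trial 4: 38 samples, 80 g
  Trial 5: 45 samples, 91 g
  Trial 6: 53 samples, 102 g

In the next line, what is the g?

113

Samples — differences are 4, 5, 6, … (increasing by 1 each time): 23, 27, 32, 38, 45, 53 → 62.
G — +11 each step: 47, 58, 69, 80, 91, 102 → 113.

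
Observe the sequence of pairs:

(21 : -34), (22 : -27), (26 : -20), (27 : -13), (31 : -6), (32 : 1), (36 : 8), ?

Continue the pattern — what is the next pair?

First value: alternating steps +1, +4, +1, +4, …, so 21, 22, 26, 27, 31, 32, 36 → 37.
Second value — +7 each step: -34, -27, -20, -13, -6, 1, 8 → 15.
So the next pair is (37 : 15).

(37 : 15)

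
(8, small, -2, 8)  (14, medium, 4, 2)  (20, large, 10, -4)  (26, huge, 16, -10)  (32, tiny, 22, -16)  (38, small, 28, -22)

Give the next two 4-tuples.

(44, medium, 34, -28), (50, large, 40, -34)

First value — +6 each step: 8, 14, 20, 26, 32, 38 → 44 → 50.
Size: repeats small → medium → large → huge → tiny, so small, medium, large, huge, tiny, small → medium → large.
For the third value, +6 each step: -2, 4, 10, 16, 22, 28 → 34 → 40.
Fourth value — together with the third value always sums to 6: 8, 2, -4, -10, -16, -22 → -28 → -34.
So the next two 4-tuples are (44, medium, 34, -28) and (50, large, 40, -34).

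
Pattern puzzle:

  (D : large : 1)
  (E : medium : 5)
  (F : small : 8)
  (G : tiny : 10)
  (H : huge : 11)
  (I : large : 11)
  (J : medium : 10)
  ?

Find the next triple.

(K : small : 8)

Letter: letters move forward 1 place in the alphabet; D, E, F, G, H, I, J → K.
Size goes large, medium, small, tiny, huge, large, medium → small (repeats large → medium → small → tiny → huge).
Third slot: differences are 4, 3, 2, … (decreasing by 1 each time), so 1, 5, 8, 10, 11, 11, 10 → 8.
Putting it together: (K : small : 8).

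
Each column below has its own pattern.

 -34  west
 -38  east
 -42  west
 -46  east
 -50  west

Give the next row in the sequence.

-54  east

First component: -34, -38, -42, -46, -50 → -54 (−4 each step).
Direction: alternates west ↔ east, so west, east, west, east, west → east.
So the next row is -54  east.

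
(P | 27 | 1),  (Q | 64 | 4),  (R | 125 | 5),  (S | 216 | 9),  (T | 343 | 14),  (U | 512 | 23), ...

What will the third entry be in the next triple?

37

Third entry: each term is the sum of the two before it; 1, 4, 5, 9, 14, 23 → 37.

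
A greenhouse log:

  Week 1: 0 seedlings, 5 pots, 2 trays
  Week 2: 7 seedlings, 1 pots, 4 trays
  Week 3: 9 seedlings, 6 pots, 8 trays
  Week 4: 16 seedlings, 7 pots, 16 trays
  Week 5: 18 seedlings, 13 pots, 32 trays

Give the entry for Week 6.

Seedlings: alternating steps +7, +2, +7, +2, …, so 0, 7, 9, 16, 18 → 25.
Pots: 5, 1, 6, 7, 13 → 20 (each term is the sum of the two before it).
Trays: ×2 each step; 2, 4, 8, 16, 32 → 64.
Putting it together: 25 seedlings, 20 pots, 64 trays.

25 seedlings, 20 pots, 64 trays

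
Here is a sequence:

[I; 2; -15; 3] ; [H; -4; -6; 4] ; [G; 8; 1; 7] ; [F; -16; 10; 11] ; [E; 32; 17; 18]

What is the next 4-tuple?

[D; -64; 26; 29]

Letter — letters move back 1 place in the alphabet: I, H, G, F, E → D.
Second part: ×(-2) each step; 2, -4, 8, -16, 32 → -64.
Third part goes -15, -6, 1, 10, 17 → 26 (alternating steps +9, +7, +9, +7, …).
Fourth part: each term is the sum of the two before it, so 3, 4, 7, 11, 18 → 29.
So the next 4-tuple is [D; -64; 26; 29].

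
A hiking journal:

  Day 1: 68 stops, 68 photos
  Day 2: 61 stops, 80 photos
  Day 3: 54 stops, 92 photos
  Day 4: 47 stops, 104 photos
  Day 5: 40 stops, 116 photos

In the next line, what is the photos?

128

Photos: +12 each step; 68, 80, 92, 104, 116 → 128.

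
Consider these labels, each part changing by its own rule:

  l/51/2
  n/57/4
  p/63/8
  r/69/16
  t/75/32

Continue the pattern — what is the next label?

v/81/64

For the letter, letters move forward 2 places in the alphabet: l, n, p, r, t → v.
Second component — +6 each step: 51, 57, 63, 69, 75 → 81.
Third component goes 2, 4, 8, 16, 32 → 64 (×2 each step).
Putting it together: v/81/64.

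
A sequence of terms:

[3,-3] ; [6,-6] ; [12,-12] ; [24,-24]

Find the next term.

First slot: ×2 each step; 3, 6, 12, 24 → 48.
Second slot: always the negative of the first slot; -3, -6, -12, -24 → -48.
Combining the parts gives [48,-48].

[48,-48]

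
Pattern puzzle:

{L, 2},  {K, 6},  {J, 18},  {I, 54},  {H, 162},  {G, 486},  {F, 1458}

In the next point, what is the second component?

For the second component, ×3 each step: 2, 6, 18, 54, 162, 486, 1458 → 4374.

4374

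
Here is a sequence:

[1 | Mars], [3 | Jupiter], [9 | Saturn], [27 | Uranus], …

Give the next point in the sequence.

For the first value, ×3 each step: 1, 3, 9, 27 → 81.
Planet goes Mars, Jupiter, Saturn, Uranus → Neptune (runs through the planets Mercury→Neptune).
Combining the parts gives [81 | Neptune].

[81 | Neptune]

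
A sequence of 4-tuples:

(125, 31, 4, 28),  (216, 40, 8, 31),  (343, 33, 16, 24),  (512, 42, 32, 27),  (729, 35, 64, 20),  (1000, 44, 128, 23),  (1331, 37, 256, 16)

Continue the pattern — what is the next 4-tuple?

(1728, 46, 512, 19)

First coordinate: 125, 216, 343, 512, 729, 1000, 1331 → 1728 (perfect cubes: 5³, 6³, 7³, …).
Second coordinate: alternating steps +9, −7, +9, −7, …, so 31, 40, 33, 42, 35, 44, 37 → 46.
Third coordinate: ×2 each step; 4, 8, 16, 32, 64, 128, 256 → 512.
Fourth coordinate: alternating steps +3, −7, +3, −7, …, so 28, 31, 24, 27, 20, 23, 16 → 19.
So the next 4-tuple is (1728, 46, 512, 19).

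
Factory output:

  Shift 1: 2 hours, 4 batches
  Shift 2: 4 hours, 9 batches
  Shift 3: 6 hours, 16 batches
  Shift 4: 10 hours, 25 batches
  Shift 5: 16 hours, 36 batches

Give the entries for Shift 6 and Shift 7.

Hours: each term is the sum of the two before it; 2, 4, 6, 10, 16 → 26 → 42.
Batches — perfect squares: 2², 3², 4², …: 4, 9, 16, 25, 36 → 49 → 64.
So the next two lines are 26 hours, 49 batches and 42 hours, 64 batches.

26 hours, 49 batches; 42 hours, 64 batches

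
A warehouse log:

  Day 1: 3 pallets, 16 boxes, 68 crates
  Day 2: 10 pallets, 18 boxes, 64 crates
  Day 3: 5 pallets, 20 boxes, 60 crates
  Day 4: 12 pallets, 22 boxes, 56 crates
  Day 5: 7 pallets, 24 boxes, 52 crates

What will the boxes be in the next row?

26

Boxes goes 16, 18, 20, 22, 24 → 26 (+2 each step).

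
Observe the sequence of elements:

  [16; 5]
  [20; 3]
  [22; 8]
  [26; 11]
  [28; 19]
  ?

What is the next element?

[32; 30]

First entry — alternating steps +4, +2, +4, +2, …: 16, 20, 22, 26, 28 → 32.
For the second entry, each term is the sum of the two before it: 5, 3, 8, 11, 19 → 30.
So the next element is [32; 30].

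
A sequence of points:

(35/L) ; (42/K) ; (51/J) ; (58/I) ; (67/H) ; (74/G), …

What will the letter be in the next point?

Letter goes L, K, J, I, H, G → F (letters move back 1 place in the alphabet).

F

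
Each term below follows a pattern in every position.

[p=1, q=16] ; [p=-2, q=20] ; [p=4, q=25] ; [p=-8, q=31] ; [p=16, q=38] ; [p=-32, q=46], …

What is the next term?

[p=64, q=55]

P: ×(-2) each step, so 1, -2, 4, -8, 16, -32 → 64.
Q — differences are 4, 5, 6, … (increasing by 1 each time): 16, 20, 25, 31, 38, 46 → 55.
Putting it together: [p=64, q=55].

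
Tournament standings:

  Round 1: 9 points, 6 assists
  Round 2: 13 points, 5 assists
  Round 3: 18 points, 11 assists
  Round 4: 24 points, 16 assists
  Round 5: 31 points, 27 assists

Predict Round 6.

39 points, 43 assists

For the points, differences are 4, 5, 6, … (increasing by 1 each time): 9, 13, 18, 24, 31 → 39.
Assists: each term is the sum of the two before it; 6, 5, 11, 16, 27 → 43.
So the next record is 39 points, 43 assists.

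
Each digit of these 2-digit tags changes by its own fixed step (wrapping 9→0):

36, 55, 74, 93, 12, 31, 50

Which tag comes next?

79

First digit: +2 each step, mod 10, so 3, 5, 7, 9, 1, 3, 5 → 7.
Second digit: −1 each step, mod 10; 6, 5, 4, 3, 2, 1, 0 → 9.
Combining the parts gives 79.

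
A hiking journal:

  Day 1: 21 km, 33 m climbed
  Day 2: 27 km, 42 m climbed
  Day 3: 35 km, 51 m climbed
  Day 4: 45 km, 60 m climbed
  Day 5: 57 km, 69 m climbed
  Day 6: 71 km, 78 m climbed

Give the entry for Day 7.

87 km, 87 m climbed

Km — differences are 6, 8, 10, … (increasing by 2 each time): 21, 27, 35, 45, 57, 71 → 87.
M climbed: +9 each step; 33, 42, 51, 60, 69, 78 → 87.
So the next line is 87 km, 87 m climbed.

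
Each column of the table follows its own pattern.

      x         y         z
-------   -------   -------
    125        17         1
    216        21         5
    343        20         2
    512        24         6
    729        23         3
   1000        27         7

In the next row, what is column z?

Column x: perfect cubes: 5³, 6³, 7³, …; 125, 216, 343, 512, 729, 1000 → 1331.
For the column y, alternating steps +4, −1, +4, −1, …: 17, 21, 20, 24, 23, 27 → 26.
Column z: alternating steps +4, −3, +4, −3, …; 1, 5, 2, 6, 3, 7 → 4.

4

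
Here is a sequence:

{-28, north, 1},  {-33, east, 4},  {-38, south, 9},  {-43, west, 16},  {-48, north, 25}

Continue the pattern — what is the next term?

{-53, east, 36}

First coordinate goes -28, -33, -38, -43, -48 → -53 (−5 each step).
Direction: repeats north → east → south → west, so north, east, south, west, north → east.
Third coordinate goes 1, 4, 9, 16, 25 → 36 (perfect squares: 1², 2², 3², …).
Putting it together: {-53, east, 36}.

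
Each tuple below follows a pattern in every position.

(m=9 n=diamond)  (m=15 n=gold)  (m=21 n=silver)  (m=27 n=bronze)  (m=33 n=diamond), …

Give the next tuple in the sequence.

(m=39 n=gold)

M: +6 each step, so 9, 15, 21, 27, 33 → 39.
N — repeats diamond → gold → silver → bronze: diamond, gold, silver, bronze, diamond → gold.
Putting it together: (m=39 n=gold).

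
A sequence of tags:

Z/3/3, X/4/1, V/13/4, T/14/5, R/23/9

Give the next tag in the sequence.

P/24/14

Letter: Z, X, V, T, R → P (letters move back 2 places in the alphabet).
Second component: 3, 4, 13, 14, 23 → 24 (alternating steps +1, +9, +1, +9, …).
Third component: 3, 1, 4, 5, 9 → 14 (each term is the sum of the two before it).
Putting it together: P/24/14.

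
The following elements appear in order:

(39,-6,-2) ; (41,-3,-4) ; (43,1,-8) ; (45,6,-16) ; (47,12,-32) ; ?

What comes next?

First slot — +2 each step: 39, 41, 43, 45, 47 → 49.
Second slot: differences are 3, 4, 5, … (increasing by 1 each time); -6, -3, 1, 6, 12 → 19.
Third slot — ×2 each step: -2, -4, -8, -16, -32 → -64.
Putting it together: (49,19,-64).

(49,19,-64)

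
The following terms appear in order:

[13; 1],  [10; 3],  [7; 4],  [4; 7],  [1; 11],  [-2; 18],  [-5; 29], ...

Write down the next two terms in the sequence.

First value: −3 each step, so 13, 10, 7, 4, 1, -2, -5 → -8 → -11.
Second value: each term is the sum of the two before it; 1, 3, 4, 7, 11, 18, 29 → 47 → 76.
Putting the parts together: [-8; 47] and then [-11; 76].

[-8; 47], [-11; 76]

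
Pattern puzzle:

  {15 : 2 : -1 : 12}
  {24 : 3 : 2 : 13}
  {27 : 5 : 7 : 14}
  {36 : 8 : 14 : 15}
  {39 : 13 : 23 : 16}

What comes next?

{48 : 21 : 34 : 17}

For the first entry, alternating steps +9, +3, +9, +3, …: 15, 24, 27, 36, 39 → 48.
For the second entry, each term is the sum of the two before it: 2, 3, 5, 8, 13 → 21.
Third entry goes -1, 2, 7, 14, 23 → 34 (differences are 3, 5, 7, … (increasing by 2 each time)).
For the fourth entry, +1 each step: 12, 13, 14, 15, 16 → 17.
Putting it together: {48 : 21 : 34 : 17}.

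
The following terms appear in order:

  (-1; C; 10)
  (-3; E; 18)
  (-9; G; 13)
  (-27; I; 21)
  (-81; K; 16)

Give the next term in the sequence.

(-243; M; 24)

First component: -1, -3, -9, -27, -81 → -243 (×3 each step).
Letter: letters move forward 2 places in the alphabet; C, E, G, I, K → M.
Third component: alternating steps +8, −5, +8, −5, …, so 10, 18, 13, 21, 16 → 24.
Putting it together: (-243; M; 24).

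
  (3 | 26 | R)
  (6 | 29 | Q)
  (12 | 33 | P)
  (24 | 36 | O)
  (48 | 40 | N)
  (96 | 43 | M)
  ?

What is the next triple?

(192 | 47 | L)

For the first entry, ×2 each step: 3, 6, 12, 24, 48, 96 → 192.
Second entry: 26, 29, 33, 36, 40, 43 → 47 (alternating steps +3, +4, +3, +4, …).
Letter: letters move back 1 place in the alphabet; R, Q, P, O, N, M → L.
So the next triple is (192 | 47 | L).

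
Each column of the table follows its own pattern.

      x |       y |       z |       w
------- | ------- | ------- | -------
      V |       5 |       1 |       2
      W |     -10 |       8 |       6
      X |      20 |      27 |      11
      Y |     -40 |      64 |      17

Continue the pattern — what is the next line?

Z  80  125  24

Column x: V, W, X, Y → Z (letters move forward 1 place in the alphabet).
Column y: 5, -10, 20, -40 → 80 (×(-2) each step).
Column z: 1, 8, 27, 64 → 125 (perfect cubes: 1³, 2³, 3³, …).
Column w — differences are 4, 5, 6, … (increasing by 1 each time): 2, 6, 11, 17 → 24.
Combining the parts gives Z  80  125  24.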